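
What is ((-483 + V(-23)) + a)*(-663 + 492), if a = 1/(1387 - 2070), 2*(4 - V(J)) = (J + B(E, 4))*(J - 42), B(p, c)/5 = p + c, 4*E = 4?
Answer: 48352473/683 ≈ 70794.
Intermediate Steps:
E = 1 (E = (¼)*4 = 1)
B(p, c) = 5*c + 5*p (B(p, c) = 5*(p + c) = 5*(c + p) = 5*c + 5*p)
V(J) = 4 - (-42 + J)*(25 + J)/2 (V(J) = 4 - (J + (5*4 + 5*1))*(J - 42)/2 = 4 - (J + (20 + 5))*(-42 + J)/2 = 4 - (J + 25)*(-42 + J)/2 = 4 - (25 + J)*(-42 + J)/2 = 4 - (-42 + J)*(25 + J)/2)
a = -1/683 (a = 1/(-683) = -1/683 ≈ -0.0014641)
((-483 + V(-23)) + a)*(-663 + 492) = ((-483 + (529 - ½*(-23)² + (17/2)*(-23))) - 1/683)*(-663 + 492) = ((-483 + (529 - ½*529 - 391/2)) - 1/683)*(-171) = ((-483 + (529 - 529/2 - 391/2)) - 1/683)*(-171) = ((-483 + 69) - 1/683)*(-171) = (-414 - 1/683)*(-171) = -282763/683*(-171) = 48352473/683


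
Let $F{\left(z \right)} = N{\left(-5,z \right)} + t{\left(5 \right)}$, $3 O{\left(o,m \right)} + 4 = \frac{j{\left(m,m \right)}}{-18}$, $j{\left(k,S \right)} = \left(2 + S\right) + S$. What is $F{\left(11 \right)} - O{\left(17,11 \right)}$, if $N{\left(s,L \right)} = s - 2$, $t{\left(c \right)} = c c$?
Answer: $\frac{178}{9} \approx 19.778$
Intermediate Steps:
$j{\left(k,S \right)} = 2 + 2 S$
$O{\left(o,m \right)} = - \frac{37}{27} - \frac{m}{27}$ ($O{\left(o,m \right)} = - \frac{4}{3} + \frac{\left(2 + 2 m\right) \frac{1}{-18}}{3} = - \frac{4}{3} + \frac{\left(2 + 2 m\right) \left(- \frac{1}{18}\right)}{3} = - \frac{4}{3} + \frac{- \frac{1}{9} - \frac{m}{9}}{3} = - \frac{4}{3} - \left(\frac{1}{27} + \frac{m}{27}\right) = - \frac{37}{27} - \frac{m}{27}$)
$t{\left(c \right)} = c^{2}$
$N{\left(s,L \right)} = -2 + s$ ($N{\left(s,L \right)} = s - 2 = -2 + s$)
$F{\left(z \right)} = 18$ ($F{\left(z \right)} = \left(-2 - 5\right) + 5^{2} = -7 + 25 = 18$)
$F{\left(11 \right)} - O{\left(17,11 \right)} = 18 - \left(- \frac{37}{27} - \frac{11}{27}\right) = 18 - - \frac{16}{9} = 18 + \frac{16}{9} = \frac{178}{9}$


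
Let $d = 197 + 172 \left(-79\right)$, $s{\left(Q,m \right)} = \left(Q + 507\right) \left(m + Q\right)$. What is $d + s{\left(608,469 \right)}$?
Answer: $1187464$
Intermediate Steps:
$s{\left(Q,m \right)} = \left(507 + Q\right) \left(Q + m\right)$
$d = -13391$ ($d = 197 - 13588 = -13391$)
$d + s{\left(608,469 \right)} = -13391 + \left(608^{2} + 507 \cdot 608 + 507 \cdot 469 + 608 \cdot 469\right) = -13391 + \left(369664 + 308256 + 237783 + 285152\right) = -13391 + 1200855 = 1187464$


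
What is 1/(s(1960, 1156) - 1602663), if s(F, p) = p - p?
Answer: -1/1602663 ≈ -6.2396e-7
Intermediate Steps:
s(F, p) = 0
1/(s(1960, 1156) - 1602663) = 1/(0 - 1602663) = 1/(-1602663) = -1/1602663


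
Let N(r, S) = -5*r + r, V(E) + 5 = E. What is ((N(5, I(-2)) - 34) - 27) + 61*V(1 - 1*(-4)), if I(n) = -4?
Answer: -81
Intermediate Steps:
V(E) = -5 + E
N(r, S) = -4*r
((N(5, I(-2)) - 34) - 27) + 61*V(1 - 1*(-4)) = ((-4*5 - 34) - 27) + 61*(-5 + (1 - 1*(-4))) = ((-20 - 34) - 27) + 61*(-5 + (1 + 4)) = (-54 - 27) + 61*(-5 + 5) = -81 + 61*0 = -81 + 0 = -81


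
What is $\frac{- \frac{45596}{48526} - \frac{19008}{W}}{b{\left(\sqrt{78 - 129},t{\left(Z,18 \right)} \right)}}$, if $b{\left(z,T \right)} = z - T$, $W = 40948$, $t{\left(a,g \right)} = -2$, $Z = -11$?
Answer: $- \frac{697361804}{13660918205} + \frac{348680902 i \sqrt{51}}{13660918205} \approx -0.051048 + 0.18228 i$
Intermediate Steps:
$\frac{- \frac{45596}{48526} - \frac{19008}{W}}{b{\left(\sqrt{78 - 129},t{\left(Z,18 \right)} \right)}} = \frac{- \frac{45596}{48526} - \frac{19008}{40948}}{\sqrt{78 - 129} - -2} = \frac{\left(-45596\right) \frac{1}{48526} - \frac{4752}{10237}}{\sqrt{78 - 129} + 2} = \frac{- \frac{22798}{24263} - \frac{4752}{10237}}{\sqrt{78 - 129} + 2} = - \frac{348680902}{248380331 \left(\sqrt{-51} + 2\right)} = - \frac{348680902}{248380331 \left(i \sqrt{51} + 2\right)} = - \frac{348680902}{248380331 \left(2 + i \sqrt{51}\right)}$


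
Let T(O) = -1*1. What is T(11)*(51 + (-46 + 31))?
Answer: -36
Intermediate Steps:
T(O) = -1
T(11)*(51 + (-46 + 31)) = -(51 + (-46 + 31)) = -(51 - 15) = -1*36 = -36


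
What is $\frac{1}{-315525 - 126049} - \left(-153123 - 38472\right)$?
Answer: $\frac{84603370529}{441574} \approx 1.916 \cdot 10^{5}$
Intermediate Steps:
$\frac{1}{-315525 - 126049} - \left(-153123 - 38472\right) = \frac{1}{-441574} - \left(-153123 - 38472\right) = - \frac{1}{441574} - -191595 = - \frac{1}{441574} + 191595 = \frac{84603370529}{441574}$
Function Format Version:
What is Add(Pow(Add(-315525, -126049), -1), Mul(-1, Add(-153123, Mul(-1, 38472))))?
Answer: Rational(84603370529, 441574) ≈ 1.9160e+5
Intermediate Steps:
Add(Pow(Add(-315525, -126049), -1), Mul(-1, Add(-153123, Mul(-1, 38472)))) = Add(Pow(-441574, -1), Mul(-1, Add(-153123, -38472))) = Add(Rational(-1, 441574), Mul(-1, -191595)) = Add(Rational(-1, 441574), 191595) = Rational(84603370529, 441574)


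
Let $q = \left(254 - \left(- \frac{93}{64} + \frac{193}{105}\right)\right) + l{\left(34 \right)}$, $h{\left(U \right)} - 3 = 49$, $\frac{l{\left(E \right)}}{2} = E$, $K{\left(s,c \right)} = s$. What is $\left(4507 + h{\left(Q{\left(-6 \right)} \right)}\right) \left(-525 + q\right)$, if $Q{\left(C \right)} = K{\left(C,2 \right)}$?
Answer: $- \frac{6230999573}{6720} \approx -9.2723 \cdot 10^{5}$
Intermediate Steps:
$Q{\left(C \right)} = C$
$l{\left(E \right)} = 2 E$
$h{\left(U \right)} = 52$ ($h{\left(U \right)} = 3 + 49 = 52$)
$q = \frac{2161253}{6720}$ ($q = \left(254 - \left(- \frac{93}{64} + \frac{193}{105}\right)\right) + 2 \cdot 34 = \left(254 - \frac{2587}{6720}\right) + 68 = \frac{1704293}{6720} + 68 = \frac{2161253}{6720} \approx 321.62$)
$\left(4507 + h{\left(Q{\left(-6 \right)} \right)}\right) \left(-525 + q\right) = \left(4507 + 52\right) \left(-525 + \frac{2161253}{6720}\right) = 4559 \left(- \frac{1366747}{6720}\right) = - \frac{6230999573}{6720}$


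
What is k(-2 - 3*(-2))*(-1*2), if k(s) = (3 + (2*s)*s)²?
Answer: -2450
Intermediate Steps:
k(s) = (3 + 2*s²)²
k(-2 - 3*(-2))*(-1*2) = (3 + 2*(-2 - 3*(-2))²)²*(-1*2) = (3 + 2*(-2 + 6)²)²*(-2) = (3 + 2*4²)²*(-2) = (3 + 2*16)²*(-2) = (3 + 32)²*(-2) = 35²*(-2) = 1225*(-2) = -2450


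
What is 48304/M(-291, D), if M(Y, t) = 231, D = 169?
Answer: 48304/231 ≈ 209.11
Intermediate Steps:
48304/M(-291, D) = 48304/231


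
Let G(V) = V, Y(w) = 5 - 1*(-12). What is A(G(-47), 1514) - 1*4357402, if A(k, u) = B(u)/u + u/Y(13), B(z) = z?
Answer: -74074303/17 ≈ -4.3573e+6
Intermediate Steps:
Y(w) = 17 (Y(w) = 5 + 12 = 17)
A(k, u) = 1 + u/17 (A(k, u) = u/u + u/17 = 1 + u*(1/17) = 1 + u/17)
A(G(-47), 1514) - 1*4357402 = (1 + (1/17)*1514) - 1*4357402 = (1 + 1514/17) - 4357402 = 1531/17 - 4357402 = -74074303/17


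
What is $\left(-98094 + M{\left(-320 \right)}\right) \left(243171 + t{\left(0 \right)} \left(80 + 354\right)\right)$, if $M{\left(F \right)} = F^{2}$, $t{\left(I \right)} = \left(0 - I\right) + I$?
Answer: $1047094326$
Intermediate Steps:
$t{\left(I \right)} = 0$ ($t{\left(I \right)} = - I + I = 0$)
$\left(-98094 + M{\left(-320 \right)}\right) \left(243171 + t{\left(0 \right)} \left(80 + 354\right)\right) = \left(-98094 + \left(-320\right)^{2}\right) \left(243171 + 0 \left(80 + 354\right)\right) = \left(-98094 + 102400\right) \left(243171 + 0 \cdot 434\right) = 4306 \left(243171 + 0\right) = 4306 \cdot 243171 = 1047094326$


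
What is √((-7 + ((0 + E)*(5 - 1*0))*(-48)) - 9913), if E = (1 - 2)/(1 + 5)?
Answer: 2*I*√2470 ≈ 99.398*I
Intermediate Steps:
E = -⅙ (E = -1/6 = -1*⅙ = -⅙ ≈ -0.16667)
√((-7 + ((0 + E)*(5 - 1*0))*(-48)) - 9913) = √((-7 + ((0 - ⅙)*(5 - 1*0))*(-48)) - 9913) = √((-7 - (5 + 0)/6*(-48)) - 9913) = √((-7 - ⅙*5*(-48)) - 9913) = √((-7 - ⅚*(-48)) - 9913) = √((-7 + 40) - 9913) = √(33 - 9913) = √(-9880) = 2*I*√2470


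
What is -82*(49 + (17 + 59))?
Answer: -10250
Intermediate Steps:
-82*(49 + (17 + 59)) = -82*(49 + 76) = -82*125 = -10250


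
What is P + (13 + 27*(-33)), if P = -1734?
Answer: -2612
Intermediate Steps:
P + (13 + 27*(-33)) = -1734 + (13 + 27*(-33)) = -1734 + (13 - 891) = -1734 - 878 = -2612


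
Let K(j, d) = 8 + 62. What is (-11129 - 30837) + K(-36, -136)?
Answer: -41896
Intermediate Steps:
K(j, d) = 70
(-11129 - 30837) + K(-36, -136) = (-11129 - 30837) + 70 = -41966 + 70 = -41896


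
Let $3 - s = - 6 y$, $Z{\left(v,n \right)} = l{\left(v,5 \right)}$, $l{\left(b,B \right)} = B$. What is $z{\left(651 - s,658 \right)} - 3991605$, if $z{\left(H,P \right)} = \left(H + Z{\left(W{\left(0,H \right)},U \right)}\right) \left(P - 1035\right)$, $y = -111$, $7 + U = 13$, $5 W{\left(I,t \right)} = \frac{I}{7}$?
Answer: $-4488868$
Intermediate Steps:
$W{\left(I,t \right)} = \frac{I}{35}$ ($W{\left(I,t \right)} = \frac{I \frac{1}{7}}{5} = \frac{\frac{1}{7} I}{5} = \frac{I}{35}$)
$U = 6$ ($U = -7 + 13 = 6$)
$Z{\left(v,n \right)} = 5$
$s = -663$ ($s = 3 - \left(-6\right) \left(-111\right) = 3 - 666 = -663$)
$z{\left(H,P \right)} = \left(-1035 + P\right) \left(5 + H\right)$ ($z{\left(H,P \right)} = \left(H + 5\right) \left(P - 1035\right) = \left(5 + H\right) \left(-1035 + P\right) = \left(-1035 + P\right) \left(5 + H\right)$)
$z{\left(651 - s,658 \right)} - 3991605 = \left(-5175 - 1035 \left(651 - -663\right) + 5 \cdot 658 + \left(651 - -663\right) 658\right) - 3991605 = \left(-5175 - 1035 \left(651 + 663\right) + 3290 + \left(651 + 663\right) 658\right) - 3991605 = \left(-5175 - 1359990 + 3290 + 1314 \cdot 658\right) - 3991605 = \left(-5175 - 1359990 + 3290 + 864612\right) - 3991605 = -497263 - 3991605 = -4488868$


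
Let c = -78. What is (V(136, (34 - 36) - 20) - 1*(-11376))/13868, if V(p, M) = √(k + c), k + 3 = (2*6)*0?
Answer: 2844/3467 + 9*I/13868 ≈ 0.82031 + 0.00064898*I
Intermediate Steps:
k = -3 (k = -3 + (2*6)*0 = -3 + 12*0 = -3 + 0 = -3)
V(p, M) = 9*I (V(p, M) = √(-3 - 78) = √(-81) = 9*I)
(V(136, (34 - 36) - 20) - 1*(-11376))/13868 = (9*I - 1*(-11376))/13868 = (9*I + 11376)*(1/13868) = (11376 + 9*I)*(1/13868) = 2844/3467 + 9*I/13868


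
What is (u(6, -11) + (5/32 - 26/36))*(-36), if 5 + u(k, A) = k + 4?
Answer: -1277/8 ≈ -159.63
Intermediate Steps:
u(k, A) = -1 + k (u(k, A) = -5 + (k + 4) = -5 + (4 + k) = -1 + k)
(u(6, -11) + (5/32 - 26/36))*(-36) = ((-1 + 6) + (5/32 - 26/36))*(-36) = (5 + (5*(1/32) - 26*1/36))*(-36) = (5 + (5/32 - 13/18))*(-36) = (5 - 163/288)*(-36) = (1277/288)*(-36) = -1277/8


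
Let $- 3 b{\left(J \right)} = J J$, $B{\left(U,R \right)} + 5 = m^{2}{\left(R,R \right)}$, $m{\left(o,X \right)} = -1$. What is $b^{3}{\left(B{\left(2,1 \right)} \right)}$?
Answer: $- \frac{4096}{27} \approx -151.7$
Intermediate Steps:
$B{\left(U,R \right)} = -4$ ($B{\left(U,R \right)} = -5 + \left(-1\right)^{2} = -5 + 1 = -4$)
$b{\left(J \right)} = - \frac{J^{2}}{3}$ ($b{\left(J \right)} = - \frac{J J}{3} = - \frac{J^{2}}{3}$)
$b^{3}{\left(B{\left(2,1 \right)} \right)} = \left(- \frac{\left(-4\right)^{2}}{3}\right)^{3} = \left(\left(- \frac{1}{3}\right) 16\right)^{3} = \left(- \frac{16}{3}\right)^{3} = - \frac{4096}{27}$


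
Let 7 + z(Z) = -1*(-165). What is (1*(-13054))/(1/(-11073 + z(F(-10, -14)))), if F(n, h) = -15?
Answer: 142484410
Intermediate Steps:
z(Z) = 158 (z(Z) = -7 - 1*(-165) = -7 + 165 = 158)
(1*(-13054))/(1/(-11073 + z(F(-10, -14)))) = (1*(-13054))/(1/(-11073 + 158)) = -13054/(1/(-10915)) = -13054/(-1/10915) = -13054*(-10915) = 142484410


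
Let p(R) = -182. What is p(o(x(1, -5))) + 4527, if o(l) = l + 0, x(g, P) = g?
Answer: 4345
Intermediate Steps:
o(l) = l
p(o(x(1, -5))) + 4527 = -182 + 4527 = 4345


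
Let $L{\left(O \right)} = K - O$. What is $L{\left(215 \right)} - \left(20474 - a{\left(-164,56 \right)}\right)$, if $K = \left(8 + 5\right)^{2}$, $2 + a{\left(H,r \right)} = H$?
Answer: $-20686$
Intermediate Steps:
$a{\left(H,r \right)} = -2 + H$
$K = 169$ ($K = 13^{2} = 169$)
$L{\left(O \right)} = 169 - O$
$L{\left(215 \right)} - \left(20474 - a{\left(-164,56 \right)}\right) = \left(169 - 215\right) - \left(20474 - \left(-2 - 164\right)\right) = \left(169 - 215\right) - \left(20474 - -166\right) = -46 - \left(20474 + 166\right) = -46 - 20640 = -20686$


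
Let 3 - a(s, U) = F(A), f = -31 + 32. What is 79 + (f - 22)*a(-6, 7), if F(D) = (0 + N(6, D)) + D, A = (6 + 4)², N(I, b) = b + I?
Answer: 4342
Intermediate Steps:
N(I, b) = I + b
A = 100 (A = 10² = 100)
f = 1
F(D) = 6 + 2*D (F(D) = (0 + (6 + D)) + D = (6 + D) + D = 6 + 2*D)
a(s, U) = -203 (a(s, U) = 3 - (6 + 2*100) = 3 - (6 + 200) = 3 - 1*206 = 3 - 206 = -203)
79 + (f - 22)*a(-6, 7) = 79 + (1 - 22)*(-203) = 79 - 21*(-203) = 79 + 4263 = 4342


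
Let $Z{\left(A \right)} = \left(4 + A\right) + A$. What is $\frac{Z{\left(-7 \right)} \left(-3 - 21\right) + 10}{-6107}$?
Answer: $- \frac{250}{6107} \approx -0.040937$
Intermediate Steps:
$Z{\left(A \right)} = 4 + 2 A$
$\frac{Z{\left(-7 \right)} \left(-3 - 21\right) + 10}{-6107} = \frac{\left(4 + 2 \left(-7\right)\right) \left(-3 - 21\right) + 10}{-6107} = \left(\left(4 - 14\right) \left(-3 - 21\right) + 10\right) \left(- \frac{1}{6107}\right) = \left(\left(-10\right) \left(-24\right) + 10\right) \left(- \frac{1}{6107}\right) = \left(240 + 10\right) \left(- \frac{1}{6107}\right) = 250 \left(- \frac{1}{6107}\right) = - \frac{250}{6107}$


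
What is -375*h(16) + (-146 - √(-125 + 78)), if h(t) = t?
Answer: -6146 - I*√47 ≈ -6146.0 - 6.8557*I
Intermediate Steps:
-375*h(16) + (-146 - √(-125 + 78)) = -375*16 + (-146 - √(-125 + 78)) = -6000 + (-146 - √(-47)) = -6000 + (-146 - I*√47) = -6146 - I*√47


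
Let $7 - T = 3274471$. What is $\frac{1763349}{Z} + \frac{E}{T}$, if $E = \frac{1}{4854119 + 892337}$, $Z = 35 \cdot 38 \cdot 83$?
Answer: $\frac{2370012005554145459}{148368601617219840} \approx 15.974$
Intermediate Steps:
$T = -3274464$ ($T = 7 - 3274471 = -3274464$)
$Z = 110390$ ($Z = 1330 \cdot 83 = 110390$)
$E = \frac{1}{5746456} \approx 1.7402 \cdot 10^{-7}$
$\frac{1763349}{Z} + \frac{E}{T} = \frac{1763349}{110390} + \frac{1}{5746456 \left(-3274464\right)} = 1763349 \cdot \frac{1}{110390} + \frac{1}{5746456} \left(- \frac{1}{3274464}\right) = \frac{251907}{15770} - \frac{1}{18816563299584} = \frac{2370012005554145459}{148368601617219840}$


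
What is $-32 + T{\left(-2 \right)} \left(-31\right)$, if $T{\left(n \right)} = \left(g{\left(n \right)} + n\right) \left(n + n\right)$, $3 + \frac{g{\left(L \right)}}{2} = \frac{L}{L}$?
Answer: $-776$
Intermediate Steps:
$g{\left(L \right)} = -4$ ($g{\left(L \right)} = -6 + 2 \frac{L}{L} = -6 + 2 \cdot 1 = -6 + 2 = -4$)
$T{\left(n \right)} = 2 n \left(-4 + n\right)$ ($T{\left(n \right)} = \left(-4 + n\right) \left(n + n\right) = \left(-4 + n\right) 2 n = 2 n \left(-4 + n\right)$)
$-32 + T{\left(-2 \right)} \left(-31\right) = -32 + 2 \left(-2\right) \left(-4 - 2\right) \left(-31\right) = -32 + 2 \left(-2\right) \left(-6\right) \left(-31\right) = -32 + 24 \left(-31\right) = -32 - 744 = -776$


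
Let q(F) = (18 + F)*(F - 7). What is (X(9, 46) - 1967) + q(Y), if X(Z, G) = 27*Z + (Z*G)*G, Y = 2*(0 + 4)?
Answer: 17346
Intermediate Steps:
Y = 8 (Y = 2*4 = 8)
X(Z, G) = 27*Z + Z*G**2 (X(Z, G) = 27*Z + (G*Z)*G = 27*Z + Z*G**2)
q(F) = (-7 + F)*(18 + F) (q(F) = (18 + F)*(-7 + F) = (-7 + F)*(18 + F))
(X(9, 46) - 1967) + q(Y) = (9*(27 + 46**2) - 1967) + (-126 + 8**2 + 11*8) = (9*(27 + 2116) - 1967) + (-126 + 64 + 88) = (9*2143 - 1967) + 26 = (19287 - 1967) + 26 = 17320 + 26 = 17346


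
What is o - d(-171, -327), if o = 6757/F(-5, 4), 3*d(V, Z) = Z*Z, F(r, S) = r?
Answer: -184972/5 ≈ -36994.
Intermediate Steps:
d(V, Z) = Z²/3 (d(V, Z) = (Z*Z)/3 = Z²/3)
o = -6757/5 (o = 6757/(-5) = 6757*(-⅕) = -6757/5 ≈ -1351.4)
o - d(-171, -327) = -6757/5 - (-327)²/3 = -6757/5 - 106929/3 = -6757/5 - 1*35643 = -6757/5 - 35643 = -184972/5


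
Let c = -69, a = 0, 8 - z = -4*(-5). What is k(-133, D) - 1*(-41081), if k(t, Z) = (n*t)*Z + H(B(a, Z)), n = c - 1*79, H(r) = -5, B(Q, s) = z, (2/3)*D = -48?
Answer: -1376172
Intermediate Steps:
z = -12 (z = 8 - (-4)*(-5) = 8 - 1*20 = 8 - 20 = -12)
D = -72 (D = (3/2)*(-48) = -72)
B(Q, s) = -12
n = -148 (n = -69 - 1*79 = -69 - 79 = -148)
k(t, Z) = -5 - 148*Z*t (k(t, Z) = (-148*t)*Z - 5 = -148*Z*t - 5 = -5 - 148*Z*t)
k(-133, D) - 1*(-41081) = (-5 - 148*(-72)*(-133)) - 1*(-41081) = (-5 - 1417248) + 41081 = -1417253 + 41081 = -1376172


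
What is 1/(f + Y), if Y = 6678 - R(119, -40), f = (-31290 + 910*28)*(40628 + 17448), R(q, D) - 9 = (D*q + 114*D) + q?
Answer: -1/337405690 ≈ -2.9638e-9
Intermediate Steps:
R(q, D) = 9 + q + 114*D + D*q (R(q, D) = 9 + ((D*q + 114*D) + q) = 9 + ((114*D + D*q) + q) = 9 + (q + 114*D + D*q) = 9 + q + 114*D + D*q)
f = -337421560 (f = (-31290 + 25480)*58076 = -5810*58076 = -337421560)
Y = 15870 (Y = 6678 - (9 + 119 + 114*(-40) - 40*119) = 6678 - (9 + 119 - 4560 - 4760) = 6678 - 1*(-9192) = 6678 + 9192 = 15870)
1/(f + Y) = 1/(-337421560 + 15870) = 1/(-337405690) = -1/337405690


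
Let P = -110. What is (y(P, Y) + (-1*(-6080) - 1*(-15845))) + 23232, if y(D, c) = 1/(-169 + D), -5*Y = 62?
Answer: 12598802/279 ≈ 45157.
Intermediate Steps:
Y = -62/5 (Y = -1/5*62 = -62/5 ≈ -12.400)
(y(P, Y) + (-1*(-6080) - 1*(-15845))) + 23232 = (1/(-169 - 110) + (-1*(-6080) - 1*(-15845))) + 23232 = (1/(-279) + (6080 + 15845)) + 23232 = (-1/279 + 21925) + 23232 = 6117074/279 + 23232 = 12598802/279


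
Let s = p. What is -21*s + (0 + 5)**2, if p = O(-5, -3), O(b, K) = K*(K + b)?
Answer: -479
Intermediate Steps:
p = 24 (p = -3*(-3 - 5) = -3*(-8) = 24)
s = 24
-21*s + (0 + 5)**2 = -21*24 + (0 + 5)**2 = -504 + 5**2 = -504 + 25 = -479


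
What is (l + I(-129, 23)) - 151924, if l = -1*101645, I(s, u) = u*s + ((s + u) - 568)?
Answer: -257210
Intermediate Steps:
I(s, u) = -568 + s + u + s*u (I(s, u) = s*u + (-568 + s + u) = -568 + s + u + s*u)
l = -101645
(l + I(-129, 23)) - 151924 = (-101645 + (-568 - 129 + 23 - 129*23)) - 151924 = (-101645 + (-568 - 129 + 23 - 2967)) - 151924 = (-101645 - 3641) - 151924 = -105286 - 151924 = -257210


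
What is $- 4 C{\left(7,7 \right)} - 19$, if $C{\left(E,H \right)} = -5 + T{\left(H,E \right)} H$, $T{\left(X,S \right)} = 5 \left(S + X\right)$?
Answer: $-1959$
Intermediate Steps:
$T{\left(X,S \right)} = 5 S + 5 X$
$C{\left(E,H \right)} = -5 + H \left(5 E + 5 H\right)$ ($C{\left(E,H \right)} = -5 + \left(5 E + 5 H\right) H = -5 + H \left(5 E + 5 H\right)$)
$- 4 C{\left(7,7 \right)} - 19 = - 4 \left(-5 + 5 \cdot 7 \left(7 + 7\right)\right) - 19 = - 4 \left(-5 + 5 \cdot 7 \cdot 14\right) - 19 = - 4 \left(-5 + 490\right) - 19 = \left(-4\right) 485 - 19 = -1940 - 19 = -1959$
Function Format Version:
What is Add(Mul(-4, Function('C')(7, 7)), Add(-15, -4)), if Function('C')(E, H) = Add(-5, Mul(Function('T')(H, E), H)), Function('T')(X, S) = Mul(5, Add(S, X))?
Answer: -1959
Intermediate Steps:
Function('T')(X, S) = Add(Mul(5, S), Mul(5, X))
Function('C')(E, H) = Add(-5, Mul(H, Add(Mul(5, E), Mul(5, H)))) (Function('C')(E, H) = Add(-5, Mul(Add(Mul(5, E), Mul(5, H)), H)) = Add(-5, Mul(H, Add(Mul(5, E), Mul(5, H)))))
Add(Mul(-4, Function('C')(7, 7)), Add(-15, -4)) = Add(Mul(-4, Add(-5, Mul(5, 7, Add(7, 7)))), Add(-15, -4)) = Add(Mul(-4, Add(-5, Mul(5, 7, 14))), -19) = Add(Mul(-4, Add(-5, 490)), -19) = Add(Mul(-4, 485), -19) = Add(-1940, -19) = -1959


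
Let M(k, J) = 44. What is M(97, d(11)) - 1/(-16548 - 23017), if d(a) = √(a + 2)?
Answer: 1740861/39565 ≈ 44.000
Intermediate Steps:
d(a) = √(2 + a)
M(97, d(11)) - 1/(-16548 - 23017) = 44 - 1/(-16548 - 23017) = 44 - 1/(-39565) = 44 - 1*(-1/39565) = 44 + 1/39565 = 1740861/39565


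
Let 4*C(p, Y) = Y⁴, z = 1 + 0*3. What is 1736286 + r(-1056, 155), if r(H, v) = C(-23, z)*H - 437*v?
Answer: 1668287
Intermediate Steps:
z = 1 (z = 1 + 0 = 1)
C(p, Y) = Y⁴/4
r(H, v) = -437*v + H/4 (r(H, v) = ((¼)*1⁴)*H - 437*v = ((¼)*1)*H - 437*v = H/4 - 437*v = -437*v + H/4)
1736286 + r(-1056, 155) = 1736286 + (-437*155 + (¼)*(-1056)) = 1736286 + (-67735 - 264) = 1736286 - 67999 = 1668287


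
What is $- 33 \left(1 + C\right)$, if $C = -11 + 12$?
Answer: $-66$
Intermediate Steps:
$C = 1$
$- 33 \left(1 + C\right) = - 33 \left(1 + 1\right) = \left(-33\right) 2 = -66$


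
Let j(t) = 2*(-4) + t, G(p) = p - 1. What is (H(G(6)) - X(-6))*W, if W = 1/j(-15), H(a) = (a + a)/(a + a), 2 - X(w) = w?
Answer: 7/23 ≈ 0.30435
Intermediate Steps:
X(w) = 2 - w
G(p) = -1 + p
H(a) = 1 (H(a) = (2*a)/((2*a)) = (2*a)*(1/(2*a)) = 1)
j(t) = -8 + t
W = -1/23 (W = 1/(-8 - 15) = 1/(-23) = -1/23 ≈ -0.043478)
(H(G(6)) - X(-6))*W = (1 - (2 - 1*(-6)))*(-1/23) = (1 - (2 + 6))*(-1/23) = (1 - 1*8)*(-1/23) = (1 - 8)*(-1/23) = -7*(-1/23) = 7/23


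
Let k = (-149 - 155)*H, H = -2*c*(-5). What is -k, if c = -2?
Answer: -6080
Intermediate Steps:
H = -20 (H = -2*(-2)*(-5) = 4*(-5) = -20)
k = 6080 (k = (-149 - 155)*(-20) = -304*(-20) = 6080)
-k = -1*6080 = -6080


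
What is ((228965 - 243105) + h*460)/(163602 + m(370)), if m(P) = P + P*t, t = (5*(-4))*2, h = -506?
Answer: -20575/12431 ≈ -1.6551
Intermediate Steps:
t = -40 (t = -20*2 = -40)
m(P) = -39*P (m(P) = P + P*(-40) = P - 40*P = -39*P)
((228965 - 243105) + h*460)/(163602 + m(370)) = ((228965 - 243105) - 506*460)/(163602 - 39*370) = (-14140 - 232760)/(163602 - 14430) = -246900/149172 = -246900*1/149172 = -20575/12431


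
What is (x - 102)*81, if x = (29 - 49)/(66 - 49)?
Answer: -142074/17 ≈ -8357.3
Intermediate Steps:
x = -20/17 ≈ -1.1765
(x - 102)*81 = (-20/17 - 102)*81 = -1754/17*81 = -142074/17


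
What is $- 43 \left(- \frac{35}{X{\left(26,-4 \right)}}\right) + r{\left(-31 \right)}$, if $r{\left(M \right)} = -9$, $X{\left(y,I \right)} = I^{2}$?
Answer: $\frac{1361}{16} \approx 85.063$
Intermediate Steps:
$- 43 \left(- \frac{35}{X{\left(26,-4 \right)}}\right) + r{\left(-31 \right)} = - 43 \left(- \frac{35}{\left(-4\right)^{2}}\right) - 9 = - 43 \left(- \frac{35}{16}\right) - 9 = - 43 \left(\left(-35\right) \frac{1}{16}\right) - 9 = \left(-43\right) \left(- \frac{35}{16}\right) - 9 = \frac{1505}{16} - 9 = \frac{1361}{16}$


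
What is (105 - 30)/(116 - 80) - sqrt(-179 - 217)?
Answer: 25/12 - 6*I*sqrt(11) ≈ 2.0833 - 19.9*I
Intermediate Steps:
(105 - 30)/(116 - 80) - sqrt(-179 - 217) = 75/36 - sqrt(-396) = 75*(1/36) - 6*I*sqrt(11) = 25/12 - 6*I*sqrt(11)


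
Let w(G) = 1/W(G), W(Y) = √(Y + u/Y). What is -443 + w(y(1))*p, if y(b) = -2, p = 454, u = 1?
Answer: -443 - 454*I*√10/5 ≈ -443.0 - 287.13*I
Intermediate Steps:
W(Y) = √(Y + 1/Y)
w(G) = (G + 1/G)^(-½) (w(G) = 1/(√(G + 1/G)) = (G + 1/G)^(-½))
-443 + w(y(1))*p = -443 + 454/√(-2 + 1/(-2)) = -443 + 454/√(-2 - ½) = -443 + 454/√(-5/2) = -443 - I*√10/5*454 = -443 - 454*I*√10/5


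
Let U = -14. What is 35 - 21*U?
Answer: 329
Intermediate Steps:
35 - 21*U = 35 - 21*(-14) = 35 + 294 = 329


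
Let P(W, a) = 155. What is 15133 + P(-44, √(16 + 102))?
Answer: 15288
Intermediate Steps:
15133 + P(-44, √(16 + 102)) = 15133 + 155 = 15288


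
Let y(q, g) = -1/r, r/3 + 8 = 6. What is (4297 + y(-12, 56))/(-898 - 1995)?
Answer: -25783/17358 ≈ -1.4854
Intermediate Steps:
r = -6 (r = -24 + 3*6 = -24 + 18 = -6)
y(q, g) = ⅙ (y(q, g) = -1/(-6) = -1*(-⅙) = ⅙)
(4297 + y(-12, 56))/(-898 - 1995) = (4297 + ⅙)/(-898 - 1995) = (25783/6)/(-2893) = (25783/6)*(-1/2893) = -25783/17358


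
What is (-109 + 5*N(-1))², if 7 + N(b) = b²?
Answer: 19321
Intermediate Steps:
N(b) = -7 + b²
(-109 + 5*N(-1))² = (-109 + 5*(-7 + (-1)²))² = (-109 + 5*(-7 + 1))² = (-109 + 5*(-6))² = (-109 - 30)² = (-139)² = 19321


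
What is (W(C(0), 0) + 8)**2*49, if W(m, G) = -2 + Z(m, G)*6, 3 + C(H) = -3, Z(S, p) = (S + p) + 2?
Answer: 15876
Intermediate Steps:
Z(S, p) = 2 + S + p
C(H) = -6 (C(H) = -3 - 3 = -6)
W(m, G) = 10 + 6*G + 6*m (W(m, G) = -2 + (2 + m + G)*6 = -2 + (2 + G + m)*6 = -2 + (12 + 6*G + 6*m) = 10 + 6*G + 6*m)
(W(C(0), 0) + 8)**2*49 = ((10 + 6*0 + 6*(-6)) + 8)**2*49 = ((10 + 0 - 36) + 8)**2*49 = (-26 + 8)**2*49 = (-18)**2*49 = 324*49 = 15876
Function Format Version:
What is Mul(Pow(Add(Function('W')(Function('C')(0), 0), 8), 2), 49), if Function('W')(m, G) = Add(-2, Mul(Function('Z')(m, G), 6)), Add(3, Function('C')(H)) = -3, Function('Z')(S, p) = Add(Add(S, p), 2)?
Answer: 15876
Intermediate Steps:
Function('Z')(S, p) = Add(2, S, p)
Function('C')(H) = -6 (Function('C')(H) = Add(-3, -3) = -6)
Function('W')(m, G) = Add(10, Mul(6, G), Mul(6, m)) (Function('W')(m, G) = Add(-2, Mul(Add(2, m, G), 6)) = Add(-2, Mul(Add(2, G, m), 6)) = Add(-2, Add(12, Mul(6, G), Mul(6, m))) = Add(10, Mul(6, G), Mul(6, m)))
Mul(Pow(Add(Function('W')(Function('C')(0), 0), 8), 2), 49) = Mul(Pow(Add(Add(10, Mul(6, 0), Mul(6, -6)), 8), 2), 49) = Mul(Pow(Add(Add(10, 0, -36), 8), 2), 49) = Mul(Pow(Add(-26, 8), 2), 49) = Mul(Pow(-18, 2), 49) = Mul(324, 49) = 15876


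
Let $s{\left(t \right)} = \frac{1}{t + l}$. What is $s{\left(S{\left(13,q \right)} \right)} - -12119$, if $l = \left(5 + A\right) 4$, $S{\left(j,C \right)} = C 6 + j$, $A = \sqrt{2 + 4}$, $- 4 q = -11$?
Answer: $\frac{38041607}{3139} - \frac{16 \sqrt{6}}{9417} \approx 12119.0$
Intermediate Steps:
$q = \frac{11}{4}$ ($q = \left(- \frac{1}{4}\right) \left(-11\right) = \frac{11}{4} \approx 2.75$)
$A = \sqrt{6} \approx 2.4495$
$S{\left(j,C \right)} = j + 6 C$ ($S{\left(j,C \right)} = 6 C + j = j + 6 C$)
$l = 20 + 4 \sqrt{6}$ ($l = \left(5 + \sqrt{6}\right) 4 = 20 + 4 \sqrt{6} \approx 29.798$)
$s{\left(t \right)} = \frac{1}{20 + t + 4 \sqrt{6}}$ ($s{\left(t \right)} = \frac{1}{t + \left(20 + 4 \sqrt{6}\right)} = \frac{1}{20 + t + 4 \sqrt{6}}$)
$s{\left(S{\left(13,q \right)} \right)} - -12119 = \frac{1}{20 + \left(13 + 6 \cdot \frac{11}{4}\right) + 4 \sqrt{6}} - -12119 = \frac{1}{20 + \left(13 + \frac{33}{2}\right) + 4 \sqrt{6}} + 12119 = \frac{1}{20 + \frac{59}{2} + 4 \sqrt{6}} + 12119 = \frac{1}{\frac{99}{2} + 4 \sqrt{6}} + 12119 = 12119 + \frac{1}{\frac{99}{2} + 4 \sqrt{6}}$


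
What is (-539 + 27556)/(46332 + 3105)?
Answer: 27017/49437 ≈ 0.54649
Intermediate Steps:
(-539 + 27556)/(46332 + 3105) = 27017/49437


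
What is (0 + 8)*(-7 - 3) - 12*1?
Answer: -92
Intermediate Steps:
(0 + 8)*(-7 - 3) - 12*1 = 8*(-10) - 12 = -80 - 12 = -92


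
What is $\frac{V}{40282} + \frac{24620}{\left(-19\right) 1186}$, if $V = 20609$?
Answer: $- \frac{263669817}{453857294} \approx -0.58095$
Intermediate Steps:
$\frac{V}{40282} + \frac{24620}{\left(-19\right) 1186} = \frac{20609}{40282} + \frac{24620}{\left(-19\right) 1186} = 20609 \cdot \frac{1}{40282} + \frac{24620}{-22534} = \frac{20609}{40282} + 24620 \left(- \frac{1}{22534}\right) = \frac{20609}{40282} - \frac{12310}{11267} = - \frac{263669817}{453857294}$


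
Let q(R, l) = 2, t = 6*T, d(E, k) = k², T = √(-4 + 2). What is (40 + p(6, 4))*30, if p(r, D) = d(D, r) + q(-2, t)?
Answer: 2340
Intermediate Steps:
T = I*√2 (T = √(-2) = I*√2 ≈ 1.4142*I)
t = 6*I*√2 (t = 6*(I*√2) = 6*I*√2 ≈ 8.4853*I)
p(r, D) = 2 + r² (p(r, D) = r² + 2 = 2 + r²)
(40 + p(6, 4))*30 = (40 + (2 + 6²))*30 = (40 + (2 + 36))*30 = (40 + 38)*30 = 78*30 = 2340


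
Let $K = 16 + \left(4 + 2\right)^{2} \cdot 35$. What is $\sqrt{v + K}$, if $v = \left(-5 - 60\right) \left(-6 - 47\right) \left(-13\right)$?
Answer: $i \sqrt{43509} \approx 208.59 i$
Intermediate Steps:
$v = -44785$ ($v = \left(-65\right) \left(-53\right) \left(-13\right) = 3445 \left(-13\right) = -44785$)
$K = 1276$ ($K = 16 + 6^{2} \cdot 35 = 16 + 36 \cdot 35 = 16 + 1260 = 1276$)
$\sqrt{v + K} = \sqrt{-44785 + 1276} = \sqrt{-43509} = i \sqrt{43509}$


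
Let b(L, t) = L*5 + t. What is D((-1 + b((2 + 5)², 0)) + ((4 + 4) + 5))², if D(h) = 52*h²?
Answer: 11796119964304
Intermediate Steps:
b(L, t) = t + 5*L (b(L, t) = 5*L + t = t + 5*L)
D((-1 + b((2 + 5)², 0)) + ((4 + 4) + 5))² = (52*((-1 + (0 + 5*(2 + 5)²)) + ((4 + 4) + 5))²)² = (52*((-1 + (0 + 5*7²)) + (8 + 5))²)² = (52*((-1 + (0 + 5*49)) + 13)²)² = (52*((-1 + (0 + 245)) + 13)²)² = (52*((-1 + 245) + 13)²)² = (52*(244 + 13)²)² = (52*257²)² = (52*66049)² = 3434548² = 11796119964304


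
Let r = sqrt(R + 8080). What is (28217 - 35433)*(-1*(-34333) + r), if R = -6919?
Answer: -247746928 - 21648*sqrt(129) ≈ -2.4799e+8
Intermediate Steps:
r = 3*sqrt(129) (r = sqrt(-6919 + 8080) = sqrt(1161) = 3*sqrt(129) ≈ 34.073)
(28217 - 35433)*(-1*(-34333) + r) = (28217 - 35433)*(-1*(-34333) + 3*sqrt(129)) = -7216*(34333 + 3*sqrt(129)) = -247746928 - 21648*sqrt(129)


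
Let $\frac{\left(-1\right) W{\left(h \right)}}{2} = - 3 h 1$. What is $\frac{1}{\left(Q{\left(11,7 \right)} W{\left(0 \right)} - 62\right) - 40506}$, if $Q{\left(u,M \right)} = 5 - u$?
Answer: $- \frac{1}{40568} \approx -2.465 \cdot 10^{-5}$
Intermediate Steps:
$W{\left(h \right)} = 6 h$ ($W{\left(h \right)} = - 2 - 3 h 1 = - 2 \left(- 3 h\right) = 6 h$)
$\frac{1}{\left(Q{\left(11,7 \right)} W{\left(0 \right)} - 62\right) - 40506} = \frac{1}{\left(\left(5 - 11\right) 6 \cdot 0 - 62\right) - 40506} = \frac{1}{\left(\left(5 - 11\right) 0 - 62\right) - 40506} = \frac{1}{\left(\left(-6\right) 0 - 62\right) - 40506} = \frac{1}{\left(0 - 62\right) - 40506} = \frac{1}{-62 - 40506} = \frac{1}{-40568} = - \frac{1}{40568}$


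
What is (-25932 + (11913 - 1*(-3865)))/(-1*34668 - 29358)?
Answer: 5077/32013 ≈ 0.15859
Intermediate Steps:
(-25932 + (11913 - 1*(-3865)))/(-1*34668 - 29358) = (-25932 + (11913 + 3865))/(-34668 - 29358) = (-25932 + 15778)/(-64026) = -10154*(-1/64026) = 5077/32013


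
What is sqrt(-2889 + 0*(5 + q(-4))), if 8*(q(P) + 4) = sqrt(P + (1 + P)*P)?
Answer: 3*I*sqrt(321) ≈ 53.749*I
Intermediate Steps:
q(P) = -4 + sqrt(P + P*(1 + P))/8 (q(P) = -4 + sqrt(P + (1 + P)*P)/8 = -4 + sqrt(P + P*(1 + P))/8)
sqrt(-2889 + 0*(5 + q(-4))) = sqrt(-2889 + 0*(5 + (-4 + sqrt(-4*(2 - 4))/8))) = sqrt(-2889 + 0*(5 + (-4 + sqrt(-4*(-2))/8))) = sqrt(-2889 + 0*(5 + (-4 + sqrt(8)/8))) = sqrt(-2889 + 0*(5 + (-4 + (2*sqrt(2))/8))) = sqrt(-2889 + 0*(5 + (-4 + sqrt(2)/4))) = sqrt(-2889 + 0*(1 + sqrt(2)/4)) = sqrt(-2889 + 0) = sqrt(-2889) = 3*I*sqrt(321)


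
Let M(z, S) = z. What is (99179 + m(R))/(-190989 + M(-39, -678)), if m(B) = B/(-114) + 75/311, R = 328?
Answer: -439524851/846588339 ≈ -0.51917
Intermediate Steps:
m(B) = 75/311 - B/114 (m(B) = B*(-1/114) + 75*(1/311) = -B/114 + 75/311 = 75/311 - B/114)
(99179 + m(R))/(-190989 + M(-39, -678)) = (99179 + (75/311 - 1/114*328))/(-190989 - 39) = (99179 + (75/311 - 164/57))/(-191028) = (99179 - 46729/17727)*(-1/191028) = (1758099404/17727)*(-1/191028) = -439524851/846588339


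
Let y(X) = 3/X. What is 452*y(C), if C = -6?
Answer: -226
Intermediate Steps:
452*y(C) = 452*(3/(-6)) = 452*(3*(-1/6)) = 452*(-1/2) = -226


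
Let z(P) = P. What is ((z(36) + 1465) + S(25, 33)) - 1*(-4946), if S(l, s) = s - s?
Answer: 6447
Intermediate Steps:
S(l, s) = 0
((z(36) + 1465) + S(25, 33)) - 1*(-4946) = ((36 + 1465) + 0) - 1*(-4946) = (1501 + 0) + 4946 = 1501 + 4946 = 6447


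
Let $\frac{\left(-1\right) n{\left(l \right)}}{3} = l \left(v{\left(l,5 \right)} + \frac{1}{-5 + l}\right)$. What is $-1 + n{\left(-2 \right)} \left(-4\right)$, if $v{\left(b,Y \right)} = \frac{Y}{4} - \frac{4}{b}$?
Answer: $- \frac{529}{7} \approx -75.571$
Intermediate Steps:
$v{\left(b,Y \right)} = - \frac{4}{b} + \frac{Y}{4}$ ($v{\left(b,Y \right)} = Y \frac{1}{4} - \frac{4}{b} = \frac{Y}{4} - \frac{4}{b} = - \frac{4}{b} + \frac{Y}{4}$)
$n{\left(l \right)} = - 3 l \left(\frac{5}{4} + \frac{1}{-5 + l} - \frac{4}{l}\right)$ ($n{\left(l \right)} = - 3 l \left(\left(- \frac{4}{l} + \frac{1}{4} \cdot 5\right) + \frac{1}{-5 + l}\right) = - 3 l \left(\left(- \frac{4}{l} + \frac{5}{4}\right) + \frac{1}{-5 + l}\right) = - 3 l \left(\left(\frac{5}{4} - \frac{4}{l}\right) + \frac{1}{-5 + l}\right) = - 3 l \left(\frac{5}{4} + \frac{1}{-5 + l} - \frac{4}{l}\right)$)
$-1 + n{\left(-2 \right)} \left(-4\right) = -1 + \frac{3 \left(-80 - 5 \left(-2\right)^{2} + 37 \left(-2\right)\right)}{4 \left(-5 - 2\right)} \left(-4\right) = -1 + \frac{3 \left(-80 - 20 - 74\right)}{4 \left(-7\right)} \left(-4\right) = -1 + \frac{3}{4} \left(- \frac{1}{7}\right) \left(-80 - 20 - 74\right) \left(-4\right) = -1 + \frac{3}{4} \left(- \frac{1}{7}\right) \left(-174\right) \left(-4\right) = -1 + \frac{261}{14} \left(-4\right) = -1 - \frac{522}{7} = - \frac{529}{7}$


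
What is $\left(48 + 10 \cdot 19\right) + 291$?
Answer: $529$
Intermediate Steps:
$\left(48 + 10 \cdot 19\right) + 291 = \left(48 + 190\right) + 291 = 238 + 291 = 529$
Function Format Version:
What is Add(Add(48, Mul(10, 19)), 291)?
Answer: 529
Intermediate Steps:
Add(Add(48, Mul(10, 19)), 291) = Add(Add(48, 190), 291) = Add(238, 291) = 529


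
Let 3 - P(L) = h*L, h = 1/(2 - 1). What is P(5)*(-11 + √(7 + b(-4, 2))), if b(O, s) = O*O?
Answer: 22 - 2*√23 ≈ 12.408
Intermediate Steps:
h = 1 (h = 1/1 = 1)
b(O, s) = O²
P(L) = 3 - L
P(5)*(-11 + √(7 + b(-4, 2))) = (3 - 1*5)*(-11 + √(7 + (-4)²)) = (3 - 5)*(-11 + √(7 + 16)) = -2*(-11 + √23) = 22 - 2*√23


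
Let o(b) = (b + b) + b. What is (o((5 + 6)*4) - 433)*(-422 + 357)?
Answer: 19565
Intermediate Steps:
o(b) = 3*b (o(b) = 2*b + b = 3*b)
(o((5 + 6)*4) - 433)*(-422 + 357) = (3*((5 + 6)*4) - 433)*(-422 + 357) = (3*(11*4) - 433)*(-65) = (3*44 - 433)*(-65) = (132 - 433)*(-65) = -301*(-65) = 19565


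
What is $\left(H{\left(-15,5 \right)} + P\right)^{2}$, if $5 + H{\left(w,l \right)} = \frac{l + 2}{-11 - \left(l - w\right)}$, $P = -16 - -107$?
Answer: $\frac{7070281}{961} \approx 7357.2$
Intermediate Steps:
$P = 91$ ($P = -16 + 107 = 91$)
$H{\left(w,l \right)} = -5 + \frac{2 + l}{-11 + w - l}$ ($H{\left(w,l \right)} = -5 + \frac{l + 2}{-11 - \left(l - w\right)} = -5 + \frac{2 + l}{-11 + w - l}$)
$\left(H{\left(-15,5 \right)} + P\right)^{2} = \left(\frac{-57 - 30 + 5 \left(-15\right)}{11 + 5 - -15} + 91\right)^{2} = \left(\frac{-57 - 30 - 75}{11 + 5 + 15} + 91\right)^{2} = \left(\frac{1}{31} \left(-162\right) + 91\right)^{2} = \left(- \frac{162}{31} + 91\right)^{2} = \left(\frac{2659}{31}\right)^{2} = \frac{7070281}{961}$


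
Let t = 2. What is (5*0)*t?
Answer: 0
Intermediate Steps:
(5*0)*t = (5*0)*2 = 0*2 = 0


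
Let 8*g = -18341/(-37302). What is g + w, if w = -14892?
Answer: -4443992731/298416 ≈ -14892.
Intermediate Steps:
g = 18341/298416 (g = (-18341/(-37302))/8 = (-18341*(-1/37302))/8 = (⅛)*(18341/37302) = 18341/298416 ≈ 0.061461)
g + w = 18341/298416 - 14892 = -4443992731/298416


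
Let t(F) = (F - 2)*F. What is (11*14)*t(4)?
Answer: 1232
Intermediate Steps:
t(F) = F*(-2 + F) (t(F) = (-2 + F)*F = F*(-2 + F))
(11*14)*t(4) = (11*14)*(4*(-2 + 4)) = 154*(4*2) = 154*8 = 1232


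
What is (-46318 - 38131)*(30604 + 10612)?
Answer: -3480649984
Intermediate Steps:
(-46318 - 38131)*(30604 + 10612) = -84449*41216 = -3480649984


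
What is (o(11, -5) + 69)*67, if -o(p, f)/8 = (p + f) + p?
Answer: -4489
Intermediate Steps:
o(p, f) = -16*p - 8*f (o(p, f) = -8*((p + f) + p) = -8*((f + p) + p) = -8*(f + 2*p) = -16*p - 8*f)
(o(11, -5) + 69)*67 = ((-16*11 - 8*(-5)) + 69)*67 = ((-176 + 40) + 69)*67 = (-136 + 69)*67 = -67*67 = -4489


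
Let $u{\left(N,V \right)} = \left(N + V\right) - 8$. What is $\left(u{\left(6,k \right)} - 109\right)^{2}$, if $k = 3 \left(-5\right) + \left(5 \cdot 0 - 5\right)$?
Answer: $17161$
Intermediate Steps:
$k = -20$ ($k = -15 + \left(0 - 5\right) = -15 - 5 = -20$)
$u{\left(N,V \right)} = -8 + N + V$
$\left(u{\left(6,k \right)} - 109\right)^{2} = \left(\left(-8 + 6 - 20\right) - 109\right)^{2} = \left(-22 - 109\right)^{2} = \left(-131\right)^{2} = 17161$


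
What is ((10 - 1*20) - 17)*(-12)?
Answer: 324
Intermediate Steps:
((10 - 1*20) - 17)*(-12) = ((10 - 20) - 17)*(-12) = (-10 - 17)*(-12) = -27*(-12) = 324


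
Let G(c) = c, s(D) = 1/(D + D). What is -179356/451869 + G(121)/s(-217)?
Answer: -23729628022/451869 ≈ -52514.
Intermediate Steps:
s(D) = 1/(2*D)
-179356/451869 + G(121)/s(-217) = -179356/451869 + 121/(((½)/(-217))) = -179356*1/451869 + 121/(((½)*(-1/217))) = -179356/451869 + 121/(-1/434) = -179356/451869 + 121*(-434) = -179356/451869 - 52514 = -23729628022/451869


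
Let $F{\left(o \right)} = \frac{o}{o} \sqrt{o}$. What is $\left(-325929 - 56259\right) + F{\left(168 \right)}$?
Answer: $-382188 + 2 \sqrt{42} \approx -3.8218 \cdot 10^{5}$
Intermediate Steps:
$F{\left(o \right)} = \sqrt{o}$ ($F{\left(o \right)} = 1 \sqrt{o} = \sqrt{o}$)
$\left(-325929 - 56259\right) + F{\left(168 \right)} = \left(-325929 - 56259\right) + \sqrt{168} = -382188 + 2 \sqrt{42}$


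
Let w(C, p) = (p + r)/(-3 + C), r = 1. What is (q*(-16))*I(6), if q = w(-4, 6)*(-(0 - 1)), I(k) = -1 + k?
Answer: 80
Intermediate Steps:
w(C, p) = (1 + p)/(-3 + C) (w(C, p) = (p + 1)/(-3 + C) = (1 + p)/(-3 + C))
q = -1 (q = ((1 + 6)/(-3 - 4))*(-(0 - 1)) = (7/(-7))*(-1*(-1)) = -1/7*7*1 = -1*1 = -1)
(q*(-16))*I(6) = (-1*(-16))*(-1 + 6) = 16*5 = 80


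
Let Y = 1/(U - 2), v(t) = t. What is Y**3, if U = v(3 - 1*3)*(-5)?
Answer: -1/8 ≈ -0.12500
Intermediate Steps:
U = 0 (U = (3 - 1*3)*(-5) = (3 - 3)*(-5) = 0*(-5) = 0)
Y = -1/2 (Y = 1/(0 - 2) = 1/(-2) = -1/2 ≈ -0.50000)
Y**3 = (-1/2)**3 = -1/8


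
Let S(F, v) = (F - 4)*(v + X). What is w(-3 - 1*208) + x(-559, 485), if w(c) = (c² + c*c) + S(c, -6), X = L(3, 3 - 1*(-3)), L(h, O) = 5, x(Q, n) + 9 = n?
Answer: 89733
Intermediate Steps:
x(Q, n) = -9 + n
X = 5
S(F, v) = (-4 + F)*(5 + v) (S(F, v) = (F - 4)*(v + 5) = (-4 + F)*(5 + v))
w(c) = 4 - c + 2*c² (w(c) = (c² + c*c) + (-20 - 4*(-6) + 5*c + c*(-6)) = (c² + c²) + (-20 + 24 + 5*c - 6*c) = 2*c² + (4 - c) = 4 - c + 2*c²)
w(-3 - 1*208) + x(-559, 485) = (4 - (-3 - 1*208) + 2*(-3 - 1*208)²) + (-9 + 485) = (4 - (-3 - 208) + 2*(-3 - 208)²) + 476 = (4 - 1*(-211) + 2*(-211)²) + 476 = (4 + 211 + 2*44521) + 476 = (4 + 211 + 89042) + 476 = 89257 + 476 = 89733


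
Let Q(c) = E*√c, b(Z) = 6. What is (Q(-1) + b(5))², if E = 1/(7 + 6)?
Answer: (78 + I)²/169 ≈ 35.994 + 0.92308*I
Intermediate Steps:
E = 1/13 ≈ 0.076923
Q(c) = √c/13
(Q(-1) + b(5))² = (√(-1)/13 + 6)² = (I/13 + 6)² = (6 + I/13)²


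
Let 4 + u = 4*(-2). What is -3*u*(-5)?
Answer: -180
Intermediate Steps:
u = -12 (u = -4 + 4*(-2) = -4 - 8 = -12)
-3*u*(-5) = -3*(-12)*(-5) = 36*(-5) = -180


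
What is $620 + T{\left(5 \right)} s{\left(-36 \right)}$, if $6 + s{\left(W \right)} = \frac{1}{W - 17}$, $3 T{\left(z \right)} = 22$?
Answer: $\frac{91562}{159} \approx 575.86$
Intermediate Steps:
$T{\left(z \right)} = \frac{22}{3}$ ($T{\left(z \right)} = \frac{1}{3} \cdot 22 = \frac{22}{3}$)
$s{\left(W \right)} = -6 + \frac{1}{-17 + W}$ ($s{\left(W \right)} = -6 + \frac{1}{W - 17} = -6 + \frac{1}{-17 + W}$)
$620 + T{\left(5 \right)} s{\left(-36 \right)} = 620 + \frac{22 \frac{103 - -216}{-17 - 36}}{3} = 620 + \frac{22 \frac{103 + 216}{-53}}{3} = 620 + \frac{22 \left(\left(- \frac{1}{53}\right) 319\right)}{3} = 620 + \frac{22}{3} \left(- \frac{319}{53}\right) = 620 - \frac{7018}{159} = \frac{91562}{159}$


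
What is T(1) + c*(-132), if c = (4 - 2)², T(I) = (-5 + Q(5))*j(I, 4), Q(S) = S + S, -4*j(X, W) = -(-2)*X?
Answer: -1061/2 ≈ -530.50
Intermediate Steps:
j(X, W) = -X/2 (j(X, W) = -(-1)*(-2*X)/4 = -X/2)
Q(S) = 2*S
T(I) = -5*I/2 (T(I) = (-5 + 2*5)*(-I/2) = (-5 + 10)*(-I/2) = 5*(-I/2) = -5*I/2)
c = 4 (c = 2² = 4)
T(1) + c*(-132) = -5/2*1 + 4*(-132) = -5/2 - 528 = -1061/2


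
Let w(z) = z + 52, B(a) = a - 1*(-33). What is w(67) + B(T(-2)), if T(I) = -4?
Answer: 148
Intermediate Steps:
B(a) = 33 + a (B(a) = a + 33 = 33 + a)
w(z) = 52 + z
w(67) + B(T(-2)) = (52 + 67) + (33 - 4) = 119 + 29 = 148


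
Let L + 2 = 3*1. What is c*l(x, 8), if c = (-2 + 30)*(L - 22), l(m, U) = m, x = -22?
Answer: 12936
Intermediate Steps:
L = 1 (L = -2 + 3*1 = -2 + 3 = 1)
c = -588 (c = (-2 + 30)*(1 - 22) = 28*(-21) = -588)
c*l(x, 8) = -588*(-22) = 12936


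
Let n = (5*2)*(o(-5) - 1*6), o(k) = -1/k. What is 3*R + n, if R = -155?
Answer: -523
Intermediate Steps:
n = -58 (n = (5*2)*(-1/(-5) - 1*6) = 10*(-1*(-⅕) - 6) = 10*(⅕ - 6) = 10*(-29/5) = -58)
3*R + n = 3*(-155) - 58 = -465 - 58 = -523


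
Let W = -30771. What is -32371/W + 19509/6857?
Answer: 822279386/210996747 ≈ 3.8971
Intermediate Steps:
-32371/W + 19509/6857 = -32371/(-30771) + 19509/6857 = -32371*(-1/30771) + 19509*(1/6857) = 32371/30771 + 19509/6857 = 822279386/210996747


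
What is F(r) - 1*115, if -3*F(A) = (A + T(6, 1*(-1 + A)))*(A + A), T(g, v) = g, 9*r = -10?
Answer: -27065/243 ≈ -111.38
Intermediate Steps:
r = -10/9 (r = (⅑)*(-10) = -10/9 ≈ -1.1111)
F(A) = -2*A*(6 + A)/3 (F(A) = -(A + 6)*(A + A)/3 = -(6 + A)*2*A/3 = -2*A*(6 + A)/3)
F(r) - 1*115 = -⅔*(-10/9)*(6 - 10/9) - 1*115 = -⅔*(-10/9)*44/9 - 115 = 880/243 - 115 = -27065/243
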